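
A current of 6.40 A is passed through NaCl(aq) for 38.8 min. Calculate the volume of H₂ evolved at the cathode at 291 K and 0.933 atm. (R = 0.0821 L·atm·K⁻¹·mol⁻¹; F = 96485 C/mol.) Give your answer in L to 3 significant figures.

1.98 L

Q = 6.40 A × 2328 s = 14900 C
n(e⁻) = Q/F = 14900/96485 = 0.1544 mol
2H⁺ + 2e⁻ → H₂, so n(H₂) = 0.1544 / 2 = 0.07720 mol
V = nRT/P = 0.07720 × 0.0821 × 291 / 0.933 = 1.977 L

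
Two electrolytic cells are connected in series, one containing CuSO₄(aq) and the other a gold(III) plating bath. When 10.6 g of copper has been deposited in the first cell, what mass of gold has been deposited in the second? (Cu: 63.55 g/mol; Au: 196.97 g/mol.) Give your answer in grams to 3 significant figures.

n(Cu) = 10.6 / 63.55 = 0.1668 mol
Cu²⁺ + 2e⁻ → Cu, so n(e⁻) = 2 × 0.1668 = 0.3336 mol
In series, the same 0.3336 mol of electrons flows through the second cell.
Au³⁺ + 3e⁻ → Au, so n(Au) = 0.3336 / 3 = 0.1112 mol
m(Au) = 0.1112 × 196.97 = 21.9 g

21.9 g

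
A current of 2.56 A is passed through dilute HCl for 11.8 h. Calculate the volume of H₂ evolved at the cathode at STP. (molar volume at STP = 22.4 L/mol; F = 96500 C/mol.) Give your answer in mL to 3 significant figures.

Q = 2.56 A × 42480 s = 1.087×10^5 C
Moles of electrons = 1.087×10^5 / 96500 = 1.126 mol
2H⁺ + 2e⁻ → H₂, so n(H₂) = 1.126 / 2 = 0.5630 mol
V = 0.5630 × 22.4 = 12.61 L
= 12600 mL

12600 mL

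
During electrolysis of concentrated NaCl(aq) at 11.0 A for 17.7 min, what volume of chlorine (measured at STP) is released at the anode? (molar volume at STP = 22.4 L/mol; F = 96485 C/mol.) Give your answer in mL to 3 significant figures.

1360 mL

Q = It = 11.0 × 1062 = 11680 C
n(e⁻) = Q/F = 11680/96485 = 0.1211 mol
2Cl⁻ → Cl₂ + 2e⁻, so n(Cl₂) = 0.1211 / 2 = 0.06055 mol
V = 0.06055 × 22.4 = 1.356 L
= 1360 mL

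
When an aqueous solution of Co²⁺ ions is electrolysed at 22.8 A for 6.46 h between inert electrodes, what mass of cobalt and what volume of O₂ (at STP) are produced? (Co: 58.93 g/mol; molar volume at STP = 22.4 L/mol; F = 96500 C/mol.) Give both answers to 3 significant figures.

162 g Co; 30.8 L O₂

Q = 22.8 × 23256 = 5.302×10^5 C; n(e⁻) = 5.302×10^5 / 96500 = 5.494 mol
Cathode: Co²⁺ + 2e⁻ → Co → n(Co) = 5.494/2 = 2.747 mol → 162 g
Anode: 2H₂O → O₂ + 4H⁺ + 4e⁻ → n(O₂) = 5.494/4 = 1.374 mol → 30.8 L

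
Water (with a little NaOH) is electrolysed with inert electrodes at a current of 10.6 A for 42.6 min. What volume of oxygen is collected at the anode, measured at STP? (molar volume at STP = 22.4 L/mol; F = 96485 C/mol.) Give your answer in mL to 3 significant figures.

Charge passed = 10.6 × 2556 = 27090 C
Moles of electrons = 27090 / 96485 = 0.2808 mol
2H₂O → O₂ + 4H⁺ + 4e⁻, so n(O₂) = 0.2808 / 4 = 0.07020 mol
V = 0.07020 × 22.4 = 1.572 L
= 1570 mL

1570 mL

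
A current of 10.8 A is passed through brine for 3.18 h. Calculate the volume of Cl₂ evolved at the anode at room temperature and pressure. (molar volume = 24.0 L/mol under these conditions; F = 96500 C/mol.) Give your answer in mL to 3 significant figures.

15400 mL

Q = It = 10.8 × 11448 = 1.236×10^5 C
Moles of electrons = 1.236×10^5 / 96500 = 1.281 mol
2Cl⁻ → Cl₂ + 2e⁻, so n(Cl₂) = 1.281 / 2 = 0.6405 mol
V = 0.6405 × 24.0 = 15.37 L
= 15400 mL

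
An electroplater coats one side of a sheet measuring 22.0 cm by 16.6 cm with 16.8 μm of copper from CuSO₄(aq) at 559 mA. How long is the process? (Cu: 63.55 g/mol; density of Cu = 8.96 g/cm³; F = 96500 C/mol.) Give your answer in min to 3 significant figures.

498 min

Plated area = 22.0 × 16.6 = 365.2 cm²
Volume = 365.2 × 16.8×10⁻⁴ cm = 0.6135 cm³
m(Cu) = 0.6135 × 8.96 = 5.497 g
n(Cu) = 5.497 / 63.55 = 0.08650 mol; n(e⁻) = 2 × 0.08650 = 0.1730 mol
Q = 0.1730 × 96500 = 16690 C
t = 16690 / 0.559 = 29860 s = 498 min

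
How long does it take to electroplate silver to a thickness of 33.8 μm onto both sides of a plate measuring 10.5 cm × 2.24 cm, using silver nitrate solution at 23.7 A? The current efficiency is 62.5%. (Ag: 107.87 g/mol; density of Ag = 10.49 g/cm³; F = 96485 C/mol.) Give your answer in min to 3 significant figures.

Plated area = 2 × 10.5 × 2.24 = 47.04 cm²
Volume = 47.04 × 33.8×10⁻⁴ cm = 0.1590 cm³
m(Ag) = 0.1590 × 10.49 = 1.668 g
n(Ag) = 1.668 / 107.87 = 0.01546 mol; n(e⁻) = 0.01546 mol
Q = 0.01546 × 96485 / 0.625 = 2387 C
t = 2387 / 23.7 = 100.7 s = 1.68 min

1.68 min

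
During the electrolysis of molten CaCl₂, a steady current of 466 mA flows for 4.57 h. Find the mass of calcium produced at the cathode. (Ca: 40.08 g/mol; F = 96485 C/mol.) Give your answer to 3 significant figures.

Charge passed = 0.466 × 16452 = 7667 C
n(e⁻) = 7667 / 96485 = 0.07946 mol
Ca²⁺ + 2e⁻ → Ca, so n(Ca) = 0.07946 / 2 = 0.03973 mol
m = 0.03973 × 40.08 = 1.59 g

1.59 g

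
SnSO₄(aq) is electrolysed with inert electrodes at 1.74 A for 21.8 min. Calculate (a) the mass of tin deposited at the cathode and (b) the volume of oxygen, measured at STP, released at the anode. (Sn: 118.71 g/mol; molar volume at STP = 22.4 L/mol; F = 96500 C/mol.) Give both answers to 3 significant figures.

Q = 1.74 × 1308 = 2276 C; n(e⁻) = 2276 / 96500 = 0.02359 mol
Cathode: Sn²⁺ + 2e⁻ → Sn → n(Sn) = 0.02359/2 = 0.01180 mol → 1.40 g
Anode: 2H₂O → O₂ + 4H⁺ + 4e⁻ → n(O₂) = 0.02359/4 = 0.005898 mol → 0.132 L

1.40 g Sn; 0.132 L O₂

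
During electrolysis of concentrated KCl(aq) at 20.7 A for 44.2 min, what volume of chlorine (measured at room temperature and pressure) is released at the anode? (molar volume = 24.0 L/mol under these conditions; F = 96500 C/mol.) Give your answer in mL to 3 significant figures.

6830 mL

Charge passed = 20.7 × 2652 = 54900 C
n(e⁻) = 54900 / 96500 = 0.5689 mol
2Cl⁻ → Cl₂ + 2e⁻, so n(Cl₂) = 0.5689 / 2 = 0.2845 mol
V = 0.2845 × 24.0 = 6.828 L
= 6830 mL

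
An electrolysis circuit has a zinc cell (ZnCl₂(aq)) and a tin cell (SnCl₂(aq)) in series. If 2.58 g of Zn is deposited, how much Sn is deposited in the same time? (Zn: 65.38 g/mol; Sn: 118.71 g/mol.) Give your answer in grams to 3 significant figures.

4.68 g

n(Zn) = 2.58 / 65.38 = 0.03946 mol
Zn²⁺ + 2e⁻ → Zn, so n(e⁻) = 2 × 0.03946 = 0.07892 mol
Same current for the same time ⇒ same n(e⁻) = 0.07892 mol in both cells.
Sn²⁺ + 2e⁻ → Sn, so n(Sn) = 0.07892 / 2 = 0.03946 mol
m(Sn) = 0.03946 × 118.71 = 4.68 g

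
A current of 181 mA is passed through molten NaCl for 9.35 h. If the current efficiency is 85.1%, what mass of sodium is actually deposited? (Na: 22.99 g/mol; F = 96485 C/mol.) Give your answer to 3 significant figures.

Q = 0.181 × 33660 = 6092 C
n(e⁻) = 6092 / 96485 = 0.06314 mol
Na⁺ + e⁻ → Na, so theoretical m(Na) = 0.06314 × 22.99 = 1.452 g
Actual mass = 85.1% × 1.452 = 1.24 g

1.24 g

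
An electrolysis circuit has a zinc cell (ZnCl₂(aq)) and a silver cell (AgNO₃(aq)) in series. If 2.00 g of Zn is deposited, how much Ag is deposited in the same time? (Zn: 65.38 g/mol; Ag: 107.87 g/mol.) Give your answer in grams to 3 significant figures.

6.60 g

n(Zn) = 2.00 / 65.38 = 0.03059 mol
Zn²⁺ + 2e⁻ → Zn, so n(e⁻) = 2 × 0.03059 = 0.06118 mol
The cells are in series, so the same charge (and hence the same n(e⁻) = 0.06118 mol) passes through both.
Ag⁺ + e⁻ → Ag, so n(Ag) = 0.06118 mol
m(Ag) = 0.06118 × 107.87 = 6.60 g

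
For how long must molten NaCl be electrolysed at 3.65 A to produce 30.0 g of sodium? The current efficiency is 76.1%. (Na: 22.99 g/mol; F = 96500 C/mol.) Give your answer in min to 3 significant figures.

756 min

n(Na) = 30.0 / 22.99 = 1.305 mol
Na⁺ + e⁻ → Na, so n(e⁻) = 1.305 mol
Q = 1.305 × 96500 / 0.761 = 1.655×10^5 C
t = Q / I = 1.655×10^5 / 3.65 = 45340 s = 756 min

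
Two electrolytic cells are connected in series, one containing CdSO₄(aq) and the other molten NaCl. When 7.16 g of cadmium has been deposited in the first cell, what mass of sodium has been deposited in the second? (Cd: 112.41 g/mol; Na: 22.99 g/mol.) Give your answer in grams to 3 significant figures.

n(Cd) = 7.16 / 112.41 = 0.06370 mol
Cd²⁺ + 2e⁻ → Cd, so n(e⁻) = 2 × 0.06370 = 0.1274 mol
In series, the same 0.1274 mol of electrons flows through the second cell.
Na⁺ + e⁻ → Na, so n(Na) = 0.1274 mol
m(Na) = 0.1274 × 22.99 = 2.93 g

2.93 g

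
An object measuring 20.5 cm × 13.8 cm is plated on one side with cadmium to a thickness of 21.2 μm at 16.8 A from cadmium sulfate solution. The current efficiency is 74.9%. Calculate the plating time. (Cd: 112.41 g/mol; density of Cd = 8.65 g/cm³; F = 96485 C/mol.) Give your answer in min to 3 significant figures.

Plated area = 20.5 × 13.8 = 282.9 cm²
Volume = 282.9 × 21.2×10⁻⁴ cm = 0.5997 cm³
m(Cd) = 0.5997 × 8.65 = 5.187 g
n(Cd) = 5.187 / 112.41 = 0.04614 mol; n(e⁻) = 2 × 0.04614 = 0.09228 mol
Q = 0.09228 × 96485 / 0.749 = 11890 C
t = 11890 / 16.8 = 707.7 s = 11.8 min

11.8 min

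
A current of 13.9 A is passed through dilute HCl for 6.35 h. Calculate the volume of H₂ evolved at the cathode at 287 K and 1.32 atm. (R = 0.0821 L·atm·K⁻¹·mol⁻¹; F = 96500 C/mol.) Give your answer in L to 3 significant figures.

Q = It = 13.9 × 22860 = 3.178×10^5 C
Moles of electrons = 3.178×10^5 / 96500 = 3.293 mol
2H⁺ + 2e⁻ → H₂, so n(H₂) = 3.293 / 2 = 1.647 mol
V = nRT/P = 1.647 × 0.0821 × 287 / 1.32 = 29.40 L

29.4 L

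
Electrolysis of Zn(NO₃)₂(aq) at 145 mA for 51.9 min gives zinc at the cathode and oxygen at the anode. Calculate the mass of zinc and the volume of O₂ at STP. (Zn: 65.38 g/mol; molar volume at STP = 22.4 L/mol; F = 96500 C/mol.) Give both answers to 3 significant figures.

0.153 g Zn; 0.0262 L O₂

Q = 0.145 × 3114 = 451.5 C; n(e⁻) = 451.5 / 96500 = 0.004679 mol
Cathode: Zn²⁺ + 2e⁻ → Zn → n(Zn) = 0.004679/2 = 0.002340 mol → 0.153 g
Anode: 2H₂O → O₂ + 4H⁺ + 4e⁻ → n(O₂) = 0.004679/4 = 0.001170 mol → 0.0262 L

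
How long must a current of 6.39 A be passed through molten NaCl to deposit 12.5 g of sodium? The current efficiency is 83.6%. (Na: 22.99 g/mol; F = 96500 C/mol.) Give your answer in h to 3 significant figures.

2.73 h

n(Na) = 12.5 / 22.99 = 0.5437 mol
Na⁺ + e⁻ → Na, so n(e⁻) = 0.5437 mol
Q = 0.5437 × 96500 / 0.836 = 62760 C
t = Q / I = 62760 / 6.39 = 9822 s = 2.73 h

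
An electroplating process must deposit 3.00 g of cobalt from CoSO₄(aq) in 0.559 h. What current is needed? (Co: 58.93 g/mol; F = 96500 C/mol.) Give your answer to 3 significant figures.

4.88 A

n(Co) = 3.00 / 58.93 = 0.05091 mol
Co²⁺ + 2e⁻ → Co, so n(e⁻) = 2 × 0.05091 = 0.1018 mol
Q = 0.1018 × 96500 = 9824 C
I = Q / t = 9824 / 2012.4 s = 4.88 A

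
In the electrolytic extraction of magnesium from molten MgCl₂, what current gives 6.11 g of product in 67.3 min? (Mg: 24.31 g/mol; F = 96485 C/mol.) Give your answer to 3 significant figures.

12.0 A

n(Mg) = 6.11 / 24.31 = 0.2513 mol
Mg²⁺ + 2e⁻ → Mg, so n(e⁻) = 2 × 0.2513 = 0.5026 mol
Q = 0.5026 × 96485 = 48490 C
I = Q / t = 48490 / 4038 s = 12.0 A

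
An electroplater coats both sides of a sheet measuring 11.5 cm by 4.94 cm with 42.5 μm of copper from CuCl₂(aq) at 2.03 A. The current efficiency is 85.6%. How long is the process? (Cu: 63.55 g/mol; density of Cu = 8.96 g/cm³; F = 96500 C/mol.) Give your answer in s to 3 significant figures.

Plated area = 2 × 11.5 × 4.94 = 113.6 cm²
Volume = 113.6 × 42.5×10⁻⁴ cm = 0.4828 cm³
m(Cu) = 0.4828 × 8.96 = 4.326 g
n(Cu) = 4.326 / 63.55 = 0.06807 mol; n(e⁻) = 2 × 0.06807 = 0.1361 mol
Q = 0.1361 × 96500 / 0.856 = 15340 C
t = 15340 / 2.03 = 7557 s

7560 s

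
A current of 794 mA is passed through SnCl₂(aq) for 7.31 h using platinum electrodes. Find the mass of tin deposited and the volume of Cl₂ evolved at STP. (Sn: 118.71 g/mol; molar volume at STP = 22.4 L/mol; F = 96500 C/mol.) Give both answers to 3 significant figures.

Q = 0.794 × 26316 = 20890 C; n(e⁻) = 20890 / 96500 = 0.2165 mol
Cathode: Sn²⁺ + 2e⁻ → Sn → n(Sn) = 0.2165/2 = 0.1083 mol → 12.9 g
Anode: 2Cl⁻ → Cl₂ + 2e⁻ → n(Cl₂) = 0.2165/2 = 0.1083 mol → 2.43 L

12.9 g Sn; 2.43 L Cl₂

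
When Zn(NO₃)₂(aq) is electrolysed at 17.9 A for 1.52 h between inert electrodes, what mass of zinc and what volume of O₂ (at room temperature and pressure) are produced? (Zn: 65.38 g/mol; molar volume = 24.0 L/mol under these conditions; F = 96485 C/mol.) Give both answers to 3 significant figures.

Q = 17.9 × 5472 = 97950 C; n(e⁻) = 97950 / 96485 = 1.015 mol
Cathode: Zn²⁺ + 2e⁻ → Zn → n(Zn) = 1.015/2 = 0.5075 mol → 33.2 g
Anode: 2H₂O → O₂ + 4H⁺ + 4e⁻ → n(O₂) = 1.015/4 = 0.2538 mol → 6.09 L

33.2 g Zn; 6.09 L O₂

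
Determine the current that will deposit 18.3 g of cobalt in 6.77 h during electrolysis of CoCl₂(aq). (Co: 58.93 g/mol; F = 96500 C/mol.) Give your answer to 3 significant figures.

n(Co) = 18.3 / 58.93 = 0.3105 mol
Co²⁺ + 2e⁻ → Co, so n(e⁻) = 2 × 0.3105 = 0.6210 mol
Q = 0.6210 × 96500 = 59930 C
I = Q / t = 59930 / 24372 s = 2.46 A

2.46 A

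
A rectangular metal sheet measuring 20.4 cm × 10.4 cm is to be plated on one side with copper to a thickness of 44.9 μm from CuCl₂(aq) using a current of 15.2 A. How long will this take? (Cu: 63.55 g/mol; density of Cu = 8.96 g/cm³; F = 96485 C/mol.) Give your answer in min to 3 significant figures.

Plated area = 20.4 × 10.4 = 212.2 cm²
Volume = 212.2 × 44.9×10⁻⁴ cm = 0.9528 cm³
m(Cu) = 0.9528 × 8.96 = 8.537 g
n(Cu) = 8.537 / 63.55 = 0.1343 mol; n(e⁻) = 2 × 0.1343 = 0.2686 mol
Q = 0.2686 × 96485 = 25920 C
t = 25920 / 15.2 = 1705 s = 28.4 min

28.4 min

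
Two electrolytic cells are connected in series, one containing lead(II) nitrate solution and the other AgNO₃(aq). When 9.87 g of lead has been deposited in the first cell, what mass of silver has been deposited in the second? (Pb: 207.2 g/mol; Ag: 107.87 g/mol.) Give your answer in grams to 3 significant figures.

n(Pb) = 9.87 / 207.2 = 0.04764 mol
Pb²⁺ + 2e⁻ → Pb, so n(e⁻) = 2 × 0.04764 = 0.09528 mol
Same current for the same time ⇒ same n(e⁻) = 0.09528 mol in both cells.
Ag⁺ + e⁻ → Ag, so n(Ag) = 0.09528 mol
m(Ag) = 0.09528 × 107.87 = 10.3 g

10.3 g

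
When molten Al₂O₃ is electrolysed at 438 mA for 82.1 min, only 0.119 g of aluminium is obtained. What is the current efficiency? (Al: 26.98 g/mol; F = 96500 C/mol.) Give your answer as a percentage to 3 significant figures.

59.2%

Q = 0.438 × 4926 = 2158 C
n(e⁻) = 2158 / 96500 = 0.02236 mol
Al³⁺ + 3e⁻ → Al, so theoretical n(Al) = 0.007453 mol → 0.2011 g
Efficiency = 0.119 / 0.2011 = 0.5917 = 59.2%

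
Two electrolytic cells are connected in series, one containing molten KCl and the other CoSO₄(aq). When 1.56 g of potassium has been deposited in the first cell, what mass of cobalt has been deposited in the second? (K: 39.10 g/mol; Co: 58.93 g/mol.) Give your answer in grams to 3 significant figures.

n(K) = 1.56 / 39.10 = 0.03990 mol
K⁺ + e⁻ → K, so n(e⁻) = 0.03990 mol
The cells are in series, so the same charge (and hence the same n(e⁻) = 0.03990 mol) passes through both.
Co²⁺ + 2e⁻ → Co, so n(Co) = 0.03990 / 2 = 0.01995 mol
m(Co) = 0.01995 × 58.93 = 1.18 g

1.18 g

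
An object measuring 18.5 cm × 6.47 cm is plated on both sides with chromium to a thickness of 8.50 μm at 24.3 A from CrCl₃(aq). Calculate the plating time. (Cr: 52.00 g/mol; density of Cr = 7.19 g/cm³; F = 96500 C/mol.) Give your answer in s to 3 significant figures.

Plated area = 2 × 18.5 × 6.47 = 239.4 cm²
Volume = 239.4 × 8.50×10⁻⁴ cm = 0.2035 cm³
m(Cr) = 0.2035 × 7.19 = 1.463 g
n(Cr) = 1.463 / 52.00 = 0.02813 mol; n(e⁻) = 3 × 0.02813 = 0.08439 mol
Q = 0.08439 × 96500 = 8144 C
t = 8144 / 24.3 = 335.1 s

335 s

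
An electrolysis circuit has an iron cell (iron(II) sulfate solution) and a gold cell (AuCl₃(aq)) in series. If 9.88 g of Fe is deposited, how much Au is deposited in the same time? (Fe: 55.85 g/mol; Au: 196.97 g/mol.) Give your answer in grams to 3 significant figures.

n(Fe) = 9.88 / 55.85 = 0.1769 mol
Fe²⁺ + 2e⁻ → Fe, so n(e⁻) = 2 × 0.1769 = 0.3538 mol
Since the cells are in series, n(e⁻) in the Au cell is also 0.3538 mol.
Au³⁺ + 3e⁻ → Au, so n(Au) = 0.3538 / 3 = 0.1179 mol
m(Au) = 0.1179 × 196.97 = 23.2 g

23.2 g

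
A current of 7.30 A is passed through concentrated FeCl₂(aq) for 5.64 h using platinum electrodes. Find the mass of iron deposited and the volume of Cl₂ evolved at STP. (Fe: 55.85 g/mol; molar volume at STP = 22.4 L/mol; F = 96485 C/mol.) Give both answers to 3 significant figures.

Q = 7.30 × 20304 = 1.482×10^5 C; n(e⁻) = 1.482×10^5 / 96485 = 1.536 mol
Cathode: Fe²⁺ + 2e⁻ → Fe → n(Fe) = 1.536/2 = 0.7680 mol → 42.9 g
Anode: 2Cl⁻ → Cl₂ + 2e⁻ → n(Cl₂) = 1.536/2 = 0.7680 mol → 17.2 L

42.9 g Fe; 17.2 L Cl₂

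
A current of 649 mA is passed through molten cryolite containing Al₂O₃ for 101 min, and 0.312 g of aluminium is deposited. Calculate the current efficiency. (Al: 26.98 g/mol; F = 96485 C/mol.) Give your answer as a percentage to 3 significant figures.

Q = 0.649 × 6060 = 3933 C
n(e⁻) = 3933 / 96485 = 0.04076 mol
Al³⁺ + 3e⁻ → Al, so theoretical n(Al) = 0.01359 mol → 0.3667 g
Efficiency = 0.312 / 0.3667 = 0.8508 = 85.1%

85.1%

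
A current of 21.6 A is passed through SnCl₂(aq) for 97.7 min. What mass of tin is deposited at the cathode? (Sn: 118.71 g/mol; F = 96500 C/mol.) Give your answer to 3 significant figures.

77.9 g

Q = It = 21.6 × 5862 = 1.266×10^5 C
Moles of electrons = 1.266×10^5 / 96500 = 1.312 mol
Sn²⁺ + 2e⁻ → Sn, so n(Sn) = 1.312 / 2 = 0.6560 mol
m = 0.6560 × 118.71 = 77.9 g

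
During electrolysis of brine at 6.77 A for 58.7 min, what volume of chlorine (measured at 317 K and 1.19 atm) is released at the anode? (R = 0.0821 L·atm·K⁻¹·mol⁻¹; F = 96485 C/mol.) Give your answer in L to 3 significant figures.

Q = It = 6.77 × 3522 = 23840 C
Moles of electrons = 23840 / 96485 = 0.2471 mol
2Cl⁻ → Cl₂ + 2e⁻, so n(Cl₂) = 0.2471 / 2 = 0.1236 mol
V = nRT/P = 0.1236 × 0.0821 × 317 / 1.19 = 2.703 L

2.70 L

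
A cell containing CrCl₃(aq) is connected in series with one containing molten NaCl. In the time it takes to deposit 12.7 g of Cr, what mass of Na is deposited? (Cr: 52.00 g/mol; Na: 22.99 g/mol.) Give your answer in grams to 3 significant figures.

n(Cr) = 12.7 / 52.00 = 0.2442 mol
Cr³⁺ + 3e⁻ → Cr, so n(e⁻) = 3 × 0.2442 = 0.7326 mol
Same current for the same time ⇒ same n(e⁻) = 0.7326 mol in both cells.
Na⁺ + e⁻ → Na, so n(Na) = 0.7326 mol
m(Na) = 0.7326 × 22.99 = 16.8 g

16.8 g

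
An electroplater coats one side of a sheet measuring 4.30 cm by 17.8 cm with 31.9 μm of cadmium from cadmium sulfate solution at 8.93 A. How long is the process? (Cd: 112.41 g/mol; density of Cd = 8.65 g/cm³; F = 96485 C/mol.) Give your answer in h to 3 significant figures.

Plated area = 4.30 × 17.8 = 76.54 cm²
Volume = 76.54 × 31.9×10⁻⁴ cm = 0.2442 cm³
m(Cd) = 0.2442 × 8.65 = 2.112 g
n(Cd) = 2.112 / 112.41 = 0.01879 mol; n(e⁻) = 2 × 0.01879 = 0.03758 mol
Q = 0.03758 × 96485 = 3626 C
t = 3626 / 8.93 = 406.0 s = 0.113 h

0.113 h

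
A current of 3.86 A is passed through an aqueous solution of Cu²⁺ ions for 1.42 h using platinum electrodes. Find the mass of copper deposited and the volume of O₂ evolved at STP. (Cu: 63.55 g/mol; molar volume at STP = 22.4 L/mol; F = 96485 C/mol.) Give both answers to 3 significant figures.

Q = 3.86 × 5112 = 19730 C; n(e⁻) = 19730 / 96485 = 0.2045 mol
Cathode: Cu²⁺ + 2e⁻ → Cu → n(Cu) = 0.2045/2 = 0.1023 mol → 6.50 g
Anode: 2H₂O → O₂ + 4H⁺ + 4e⁻ → n(O₂) = 0.2045/4 = 0.05113 mol → 1.15 L

6.50 g Cu; 1.15 L O₂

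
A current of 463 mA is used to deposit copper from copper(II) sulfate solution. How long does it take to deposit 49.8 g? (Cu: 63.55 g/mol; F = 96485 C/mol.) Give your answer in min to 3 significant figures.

n(Cu) = 49.8 / 63.55 = 0.7836 mol
Cu²⁺ + 2e⁻ → Cu, so n(e⁻) = 2 × 0.7836 = 1.567 mol
Q = 1.567 × 96485 = 1.512×10^5 C
t = Q / I = 1.512×10^5 / 0.463 = 3.266×10^5 s = 5440 min

5440 min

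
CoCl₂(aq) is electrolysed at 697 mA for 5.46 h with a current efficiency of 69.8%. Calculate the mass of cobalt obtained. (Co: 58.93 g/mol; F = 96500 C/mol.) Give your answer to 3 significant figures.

2.92 g

Q = 0.697 × 19656 = 13700 C
n(e⁻) = 13700 / 96500 = 0.1420 mol
Co²⁺ + 2e⁻ → Co, so theoretical m(Co) = 0.07100 × 58.93 = 4.184 g
Actual mass = 69.8% × 4.184 = 2.92 g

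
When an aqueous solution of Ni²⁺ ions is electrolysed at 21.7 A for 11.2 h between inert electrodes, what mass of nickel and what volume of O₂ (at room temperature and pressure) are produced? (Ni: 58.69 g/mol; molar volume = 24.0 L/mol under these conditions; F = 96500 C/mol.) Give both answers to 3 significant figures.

266 g Ni; 54.4 L O₂

Q = 21.7 × 40320 = 8.749×10^5 C; n(e⁻) = 8.749×10^5 / 96500 = 9.066 mol
Cathode: Ni²⁺ + 2e⁻ → Ni → n(Ni) = 9.066/2 = 4.533 mol → 266 g
Anode: 2H₂O → O₂ + 4H⁺ + 4e⁻ → n(O₂) = 9.066/4 = 2.267 mol → 54.4 L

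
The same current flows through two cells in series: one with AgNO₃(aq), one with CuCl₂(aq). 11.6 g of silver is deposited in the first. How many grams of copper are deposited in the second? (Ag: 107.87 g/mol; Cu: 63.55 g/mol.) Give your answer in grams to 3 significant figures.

n(Ag) = 11.6 / 107.87 = 0.1075 mol
Ag⁺ + e⁻ → Ag, so n(e⁻) = 0.1075 mol
In series, the same 0.1075 mol of electrons flows through the second cell.
Cu²⁺ + 2e⁻ → Cu, so n(Cu) = 0.1075 / 2 = 0.05375 mol
m(Cu) = 0.05375 × 63.55 = 3.42 g

3.42 g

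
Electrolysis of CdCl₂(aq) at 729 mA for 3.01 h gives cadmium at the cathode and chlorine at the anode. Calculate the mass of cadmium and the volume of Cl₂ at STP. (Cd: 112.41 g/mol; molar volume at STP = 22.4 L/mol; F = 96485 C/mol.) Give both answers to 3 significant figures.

Q = 0.729 × 10836 = 7899 C; n(e⁻) = 7899 / 96485 = 0.08187 mol
Cathode: Cd²⁺ + 2e⁻ → Cd → n(Cd) = 0.08187/2 = 0.04094 mol → 4.60 g
Anode: 2Cl⁻ → Cl₂ + 2e⁻ → n(Cl₂) = 0.08187/2 = 0.04094 mol → 0.917 L

4.60 g Cd; 0.917 L Cl₂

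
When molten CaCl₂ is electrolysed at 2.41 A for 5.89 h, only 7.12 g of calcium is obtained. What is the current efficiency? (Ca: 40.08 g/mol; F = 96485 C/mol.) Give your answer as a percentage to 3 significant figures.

Q = 2.41 × 21204 = 51100 C
n(e⁻) = 51100 / 96485 = 0.5296 mol
Ca²⁺ + 2e⁻ → Ca, so theoretical n(Ca) = 0.2648 mol → 10.61 g
Efficiency = 7.12 / 10.61 = 0.6711 = 67.1%

67.1%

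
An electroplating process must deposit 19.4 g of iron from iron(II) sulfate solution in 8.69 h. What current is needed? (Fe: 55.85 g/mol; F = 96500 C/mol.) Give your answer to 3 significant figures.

2.14 A

n(Fe) = 19.4 / 55.85 = 0.3474 mol
Fe²⁺ + 2e⁻ → Fe, so n(e⁻) = 2 × 0.3474 = 0.6948 mol
Q = 0.6948 × 96500 = 67050 C
I = Q / t = 67050 / 31284 s = 2.14 A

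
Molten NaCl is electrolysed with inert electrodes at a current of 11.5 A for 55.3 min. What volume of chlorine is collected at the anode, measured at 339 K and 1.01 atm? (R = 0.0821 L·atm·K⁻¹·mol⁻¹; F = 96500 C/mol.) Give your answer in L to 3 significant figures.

5.45 L

Q = 11.5 A × 3318 s = 38160 C
n(e⁻) = Q/F = 38160/96500 = 0.3954 mol
2Cl⁻ → Cl₂ + 2e⁻, so n(Cl₂) = 0.3954 / 2 = 0.1977 mol
V = nRT/P = 0.1977 × 0.0821 × 339 / 1.01 = 5.448 L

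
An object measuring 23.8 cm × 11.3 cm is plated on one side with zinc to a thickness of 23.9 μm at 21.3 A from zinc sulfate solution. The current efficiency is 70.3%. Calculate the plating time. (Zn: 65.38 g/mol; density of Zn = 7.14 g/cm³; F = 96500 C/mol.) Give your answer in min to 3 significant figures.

15.1 min

Plated area = 23.8 × 11.3 = 268.9 cm²
Volume = 268.9 × 23.9×10⁻⁴ cm = 0.6427 cm³
m(Zn) = 0.6427 × 7.14 = 4.589 g
n(Zn) = 4.589 / 65.38 = 0.07019 mol; n(e⁻) = 2 × 0.07019 = 0.1404 mol
Q = 0.1404 × 96500 / 0.703 = 19270 C
t = 19270 / 21.3 = 904.7 s = 15.1 min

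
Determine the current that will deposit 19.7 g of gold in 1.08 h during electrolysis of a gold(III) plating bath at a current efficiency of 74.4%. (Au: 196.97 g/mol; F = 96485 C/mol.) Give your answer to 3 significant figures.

10.0 A

n(Au) = 19.7 / 196.97 = 0.1000 mol
Au³⁺ + 3e⁻ → Au, so n(e⁻) = 3 × 0.1000 = 0.3000 mol
Q = 0.3000 × 96485 / 0.744 = 38910 C
I = Q / t = 38910 / 3888 s = 10.0 A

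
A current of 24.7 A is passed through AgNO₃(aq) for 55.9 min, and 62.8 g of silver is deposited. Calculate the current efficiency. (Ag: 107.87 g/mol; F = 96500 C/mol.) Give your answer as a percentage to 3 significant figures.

Q = 24.7 × 3354 = 82840 C
n(e⁻) = 82840 / 96500 = 0.8584 mol
Ag⁺ + e⁻ → Ag, so theoretical n(Ag) = 0.8584 mol → 92.60 g
Efficiency = 62.8 / 92.60 = 0.6782 = 67.8%

67.8%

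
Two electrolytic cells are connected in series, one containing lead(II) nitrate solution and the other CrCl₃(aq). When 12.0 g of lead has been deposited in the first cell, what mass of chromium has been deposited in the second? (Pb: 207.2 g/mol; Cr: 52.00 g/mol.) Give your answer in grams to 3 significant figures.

n(Pb) = 12.0 / 207.2 = 0.05792 mol
Pb²⁺ + 2e⁻ → Pb, so n(e⁻) = 2 × 0.05792 = 0.1158 mol
In series, the same 0.1158 mol of electrons flows through the second cell.
Cr³⁺ + 3e⁻ → Cr, so n(Cr) = 0.1158 / 3 = 0.03860 mol
m(Cr) = 0.03860 × 52.00 = 2.01 g

2.01 g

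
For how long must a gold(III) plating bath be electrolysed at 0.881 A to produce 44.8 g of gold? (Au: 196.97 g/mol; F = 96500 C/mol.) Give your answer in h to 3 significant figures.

n(Au) = 44.8 / 196.97 = 0.2274 mol
Au³⁺ + 3e⁻ → Au, so n(e⁻) = 3 × 0.2274 = 0.6822 mol
Q = 0.6822 × 96500 = 65830 C
t = Q / I = 65830 / 0.881 = 74720 s = 20.8 h

20.8 h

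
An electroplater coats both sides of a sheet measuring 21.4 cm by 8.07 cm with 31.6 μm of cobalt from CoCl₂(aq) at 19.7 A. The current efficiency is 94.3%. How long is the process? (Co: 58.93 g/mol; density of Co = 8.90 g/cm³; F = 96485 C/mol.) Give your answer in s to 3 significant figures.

Plated area = 2 × 21.4 × 8.07 = 345.4 cm²
Volume = 345.4 × 31.6×10⁻⁴ cm = 1.091 cm³
m(Co) = 1.091 × 8.90 = 9.710 g
n(Co) = 9.710 / 58.93 = 0.1648 mol; n(e⁻) = 2 × 0.1648 = 0.3296 mol
Q = 0.3296 × 96485 / 0.943 = 33720 C
t = 33720 / 19.7 = 1712 s

1710 s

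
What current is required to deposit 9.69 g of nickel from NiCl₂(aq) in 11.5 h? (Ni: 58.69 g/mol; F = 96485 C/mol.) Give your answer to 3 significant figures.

0.770 A

n(Ni) = 9.69 / 58.69 = 0.1651 mol
Ni²⁺ + 2e⁻ → Ni, so n(e⁻) = 2 × 0.1651 = 0.3302 mol
Q = 0.3302 × 96485 = 31860 C
I = Q / t = 31860 / 41400 s = 0.770 A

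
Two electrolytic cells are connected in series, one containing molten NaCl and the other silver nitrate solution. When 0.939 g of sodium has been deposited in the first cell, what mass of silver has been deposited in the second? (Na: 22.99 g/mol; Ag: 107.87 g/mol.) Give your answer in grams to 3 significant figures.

4.41 g

n(Na) = 0.939 / 22.99 = 0.04084 mol
Na⁺ + e⁻ → Na, so n(e⁻) = 0.04084 mol
Same current for the same time ⇒ same n(e⁻) = 0.04084 mol in both cells.
Ag⁺ + e⁻ → Ag, so n(Ag) = 0.04084 mol
m(Ag) = 0.04084 × 107.87 = 4.41 g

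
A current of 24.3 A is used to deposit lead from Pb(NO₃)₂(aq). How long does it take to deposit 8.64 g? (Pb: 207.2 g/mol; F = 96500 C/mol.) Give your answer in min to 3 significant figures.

5.52 min

n(Pb) = 8.64 / 207.2 = 0.04170 mol
Pb²⁺ + 2e⁻ → Pb, so n(e⁻) = 2 × 0.04170 = 0.08340 mol
Q = 0.08340 × 96500 = 8048 C
t = Q / I = 8048 / 24.3 = 331.2 s = 5.52 min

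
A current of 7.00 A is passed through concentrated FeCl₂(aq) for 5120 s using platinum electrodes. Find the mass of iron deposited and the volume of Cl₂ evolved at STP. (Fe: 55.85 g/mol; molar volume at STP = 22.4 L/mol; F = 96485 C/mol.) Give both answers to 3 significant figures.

Q = 7.00 × 5120 = 35840 C; n(e⁻) = 35840 / 96485 = 0.3715 mol
Cathode: Fe²⁺ + 2e⁻ → Fe → n(Fe) = 0.3715/2 = 0.1858 mol → 10.4 g
Anode: 2Cl⁻ → Cl₂ + 2e⁻ → n(Cl₂) = 0.3715/2 = 0.1858 mol → 4.16 L

10.4 g Fe; 4.16 L Cl₂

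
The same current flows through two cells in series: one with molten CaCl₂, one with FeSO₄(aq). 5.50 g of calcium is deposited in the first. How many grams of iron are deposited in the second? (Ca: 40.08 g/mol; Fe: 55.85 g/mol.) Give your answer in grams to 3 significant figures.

7.66 g

n(Ca) = 5.50 / 40.08 = 0.1372 mol
Ca²⁺ + 2e⁻ → Ca, so n(e⁻) = 2 × 0.1372 = 0.2744 mol
Since the cells are in series, n(e⁻) in the Fe cell is also 0.2744 mol.
Fe²⁺ + 2e⁻ → Fe, so n(Fe) = 0.2744 / 2 = 0.1372 mol
m(Fe) = 0.1372 × 55.85 = 7.66 g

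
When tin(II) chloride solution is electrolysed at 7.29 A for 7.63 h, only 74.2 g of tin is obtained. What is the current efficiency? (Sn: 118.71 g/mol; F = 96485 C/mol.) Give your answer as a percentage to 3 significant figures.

60.2%

Q = 7.29 × 27468 = 2.002×10^5 C
n(e⁻) = 2.002×10^5 / 96485 = 2.075 mol
Sn²⁺ + 2e⁻ → Sn, so theoretical n(Sn) = 1.038 mol → 123.2 g
Efficiency = 74.2 / 123.2 = 0.6023 = 60.2%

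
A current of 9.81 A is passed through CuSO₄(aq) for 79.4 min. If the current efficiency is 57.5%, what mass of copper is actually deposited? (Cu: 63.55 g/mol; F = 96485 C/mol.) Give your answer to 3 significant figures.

8.85 g

Q = 9.81 × 4764 = 46730 C
n(e⁻) = 46730 / 96485 = 0.4843 mol
Cu²⁺ + 2e⁻ → Cu, so theoretical m(Cu) = 0.2422 × 63.55 = 15.39 g
Actual mass = 57.5% × 15.39 = 8.85 g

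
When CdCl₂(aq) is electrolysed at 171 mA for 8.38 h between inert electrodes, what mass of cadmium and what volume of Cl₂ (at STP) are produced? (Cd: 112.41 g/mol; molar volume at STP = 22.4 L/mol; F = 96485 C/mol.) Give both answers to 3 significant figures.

3.01 g Cd; 0.599 L Cl₂

Q = 0.171 × 30168 = 5159 C; n(e⁻) = 5159 / 96485 = 0.05347 mol
Cathode: Cd²⁺ + 2e⁻ → Cd → n(Cd) = 0.05347/2 = 0.02674 mol → 3.01 g
Anode: 2Cl⁻ → Cl₂ + 2e⁻ → n(Cl₂) = 0.05347/2 = 0.02674 mol → 0.599 L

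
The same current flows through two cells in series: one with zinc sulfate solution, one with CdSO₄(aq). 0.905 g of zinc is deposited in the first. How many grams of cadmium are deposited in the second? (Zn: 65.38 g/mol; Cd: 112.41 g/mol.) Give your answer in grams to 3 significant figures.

1.56 g

n(Zn) = 0.905 / 65.38 = 0.01384 mol
Zn²⁺ + 2e⁻ → Zn, so n(e⁻) = 2 × 0.01384 = 0.02768 mol
The cells are in series, so the same charge (and hence the same n(e⁻) = 0.02768 mol) passes through both.
Cd²⁺ + 2e⁻ → Cd, so n(Cd) = 0.02768 / 2 = 0.01384 mol
m(Cd) = 0.01384 × 112.41 = 1.56 g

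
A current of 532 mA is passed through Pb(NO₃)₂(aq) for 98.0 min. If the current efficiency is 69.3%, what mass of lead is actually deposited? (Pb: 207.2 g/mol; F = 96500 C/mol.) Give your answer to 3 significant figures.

Q = 0.532 × 5880 = 3128 C
n(e⁻) = 3128 / 96500 = 0.03241 mol
Pb²⁺ + 2e⁻ → Pb, so theoretical m(Pb) = 0.01621 × 207.2 = 3.359 g
Actual mass = 69.3% × 3.359 = 2.33 g

2.33 g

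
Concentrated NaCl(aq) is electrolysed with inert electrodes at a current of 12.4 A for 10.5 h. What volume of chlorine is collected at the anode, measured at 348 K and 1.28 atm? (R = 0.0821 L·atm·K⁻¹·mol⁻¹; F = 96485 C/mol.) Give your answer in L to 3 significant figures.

Charge passed = 12.4 × 37800 = 4.687×10^5 C
Moles of electrons = 4.687×10^5 / 96485 = 4.858 mol
2Cl⁻ → Cl₂ + 2e⁻, so n(Cl₂) = 4.858 / 2 = 2.429 mol
V = nRT/P = 2.429 × 0.0821 × 348 / 1.28 = 54.22 L

54.2 L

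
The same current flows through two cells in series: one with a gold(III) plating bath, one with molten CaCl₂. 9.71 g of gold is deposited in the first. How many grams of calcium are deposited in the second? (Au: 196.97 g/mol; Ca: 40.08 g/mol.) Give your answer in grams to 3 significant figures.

n(Au) = 9.71 / 196.97 = 0.04930 mol
Au³⁺ + 3e⁻ → Au, so n(e⁻) = 3 × 0.04930 = 0.1479 mol
The cells are in series, so the same charge (and hence the same n(e⁻) = 0.1479 mol) passes through both.
Ca²⁺ + 2e⁻ → Ca, so n(Ca) = 0.1479 / 2 = 0.07395 mol
m(Ca) = 0.07395 × 40.08 = 2.96 g

2.96 g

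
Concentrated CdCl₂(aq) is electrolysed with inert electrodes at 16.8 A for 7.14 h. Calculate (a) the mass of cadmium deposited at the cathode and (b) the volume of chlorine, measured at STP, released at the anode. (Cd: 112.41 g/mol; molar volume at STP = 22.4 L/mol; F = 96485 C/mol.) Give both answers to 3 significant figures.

Q = 16.8 × 25704 = 4.318×10^5 C; n(e⁻) = 4.318×10^5 / 96485 = 4.475 mol
Cathode: Cd²⁺ + 2e⁻ → Cd → n(Cd) = 4.475/2 = 2.238 mol → 252 g
Anode: 2Cl⁻ → Cl₂ + 2e⁻ → n(Cl₂) = 4.475/2 = 2.238 mol → 50.1 L

252 g Cd; 50.1 L Cl₂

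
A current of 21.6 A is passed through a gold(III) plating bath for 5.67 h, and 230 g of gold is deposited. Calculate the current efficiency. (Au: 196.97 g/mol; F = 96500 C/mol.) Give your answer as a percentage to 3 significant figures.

Q = 21.6 × 20412 = 4.409×10^5 C
n(e⁻) = 4.409×10^5 / 96500 = 4.569 mol
Au³⁺ + 3e⁻ → Au, so theoretical n(Au) = 1.523 mol → 300.0 g
Efficiency = 230 / 300.0 = 0.7667 = 76.7%

76.7%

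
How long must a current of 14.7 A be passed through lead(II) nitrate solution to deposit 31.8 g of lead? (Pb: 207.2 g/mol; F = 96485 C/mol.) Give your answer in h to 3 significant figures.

n(Pb) = 31.8 / 207.2 = 0.1535 mol
Pb²⁺ + 2e⁻ → Pb, so n(e⁻) = 2 × 0.1535 = 0.3070 mol
Q = 0.3070 × 96485 = 29620 C
t = Q / I = 29620 / 14.7 = 2015 s = 0.560 h

0.560 h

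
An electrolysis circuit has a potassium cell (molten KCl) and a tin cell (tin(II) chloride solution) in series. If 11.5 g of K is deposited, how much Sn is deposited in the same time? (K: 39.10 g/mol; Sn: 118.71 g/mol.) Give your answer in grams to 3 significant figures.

17.5 g

n(K) = 11.5 / 39.10 = 0.2941 mol
K⁺ + e⁻ → K, so n(e⁻) = 0.2941 mol
Since the cells are in series, n(e⁻) in the Sn cell is also 0.2941 mol.
Sn²⁺ + 2e⁻ → Sn, so n(Sn) = 0.2941 / 2 = 0.1471 mol
m(Sn) = 0.1471 × 118.71 = 17.5 g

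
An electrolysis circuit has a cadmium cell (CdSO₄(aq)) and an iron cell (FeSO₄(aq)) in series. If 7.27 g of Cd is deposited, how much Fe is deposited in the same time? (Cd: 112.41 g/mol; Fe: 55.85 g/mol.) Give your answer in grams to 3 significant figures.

3.61 g

n(Cd) = 7.27 / 112.41 = 0.06467 mol
Cd²⁺ + 2e⁻ → Cd, so n(e⁻) = 2 × 0.06467 = 0.1293 mol
Same current for the same time ⇒ same n(e⁻) = 0.1293 mol in both cells.
Fe²⁺ + 2e⁻ → Fe, so n(Fe) = 0.1293 / 2 = 0.06465 mol
m(Fe) = 0.06465 × 55.85 = 3.61 g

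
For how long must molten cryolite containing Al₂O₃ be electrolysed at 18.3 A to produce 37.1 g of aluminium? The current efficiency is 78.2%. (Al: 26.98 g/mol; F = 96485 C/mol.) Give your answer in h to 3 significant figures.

7.73 h

n(Al) = 37.1 / 26.98 = 1.375 mol
Al³⁺ + 3e⁻ → Al, so n(e⁻) = 3 × 1.375 = 4.125 mol
Q = 4.125 × 96485 / 0.782 = 5.090×10^5 C
t = Q / I = 5.090×10^5 / 18.3 = 27810 s = 7.73 h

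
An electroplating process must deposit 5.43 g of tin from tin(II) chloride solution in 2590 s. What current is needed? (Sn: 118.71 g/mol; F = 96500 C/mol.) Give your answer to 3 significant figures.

n(Sn) = 5.43 / 118.71 = 0.04574 mol
Sn²⁺ + 2e⁻ → Sn, so n(e⁻) = 2 × 0.04574 = 0.09148 mol
Q = 0.09148 × 96500 = 8828 C
I = Q / t = 8828 / 2590 s = 3.41 A

3.41 A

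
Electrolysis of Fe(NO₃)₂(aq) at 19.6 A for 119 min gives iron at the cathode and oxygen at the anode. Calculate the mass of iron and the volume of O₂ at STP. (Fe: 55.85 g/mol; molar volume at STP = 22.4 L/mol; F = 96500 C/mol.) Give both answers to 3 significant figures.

40.5 g Fe; 8.12 L O₂

Q = 19.6 × 7140 = 1.399×10^5 C; n(e⁻) = 1.399×10^5 / 96500 = 1.450 mol
Cathode: Fe²⁺ + 2e⁻ → Fe → n(Fe) = 1.450/2 = 0.7250 mol → 40.5 g
Anode: 2H₂O → O₂ + 4H⁺ + 4e⁻ → n(O₂) = 1.450/4 = 0.3625 mol → 8.12 L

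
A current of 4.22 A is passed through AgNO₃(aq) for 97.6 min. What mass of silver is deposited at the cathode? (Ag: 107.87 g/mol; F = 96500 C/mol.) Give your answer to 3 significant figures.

27.6 g

Q = 4.22 A × 5856 s = 24710 C
n(e⁻) = Q/F = 24710/96500 = 0.2561 mol
Ag⁺ + e⁻ → Ag, so n(Ag) = 0.2561 mol
m = 0.2561 × 107.87 = 27.6 g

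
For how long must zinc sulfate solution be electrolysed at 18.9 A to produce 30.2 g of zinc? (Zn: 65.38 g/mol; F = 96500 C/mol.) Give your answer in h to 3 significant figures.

n(Zn) = 30.2 / 65.38 = 0.4619 mol
Zn²⁺ + 2e⁻ → Zn, so n(e⁻) = 2 × 0.4619 = 0.9238 mol
Q = 0.9238 × 96500 = 89150 C
t = Q / I = 89150 / 18.9 = 4717 s = 1.31 h

1.31 h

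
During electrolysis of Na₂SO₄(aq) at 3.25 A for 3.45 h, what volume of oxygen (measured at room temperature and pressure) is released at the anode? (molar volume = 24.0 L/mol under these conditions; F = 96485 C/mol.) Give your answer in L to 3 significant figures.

2.51 L

Q = It = 3.25 × 12420 = 40370 C
n(e⁻) = 40370 / 96485 = 0.4184 mol
2H₂O → O₂ + 4H⁺ + 4e⁻, so n(O₂) = 0.4184 / 4 = 0.1046 mol
V = 0.1046 × 24.0 = 2.510 L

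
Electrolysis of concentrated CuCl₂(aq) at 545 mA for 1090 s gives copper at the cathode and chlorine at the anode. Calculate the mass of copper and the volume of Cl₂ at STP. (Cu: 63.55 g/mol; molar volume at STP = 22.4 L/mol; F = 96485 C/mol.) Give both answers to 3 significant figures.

Q = 0.545 × 1090 = 594.1 C; n(e⁻) = 594.1 / 96485 = 0.006157 mol
Cathode: Cu²⁺ + 2e⁻ → Cu → n(Cu) = 0.006157/2 = 0.003079 mol → 0.196 g
Anode: 2Cl⁻ → Cl₂ + 2e⁻ → n(Cl₂) = 0.006157/2 = 0.003079 mol → 0.0690 L

0.196 g Cu; 0.0690 L Cl₂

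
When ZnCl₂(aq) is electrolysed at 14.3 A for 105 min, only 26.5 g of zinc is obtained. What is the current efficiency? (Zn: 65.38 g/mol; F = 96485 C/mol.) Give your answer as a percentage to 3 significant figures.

Q = 14.3 × 6300 = 90090 C
n(e⁻) = 90090 / 96485 = 0.9337 mol
Zn²⁺ + 2e⁻ → Zn, so theoretical n(Zn) = 0.4669 mol → 30.53 g
Efficiency = 26.5 / 30.53 = 0.8680 = 86.8%

86.8%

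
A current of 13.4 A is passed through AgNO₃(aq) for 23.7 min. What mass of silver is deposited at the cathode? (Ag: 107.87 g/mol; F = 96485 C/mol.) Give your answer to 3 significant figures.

21.3 g

Charge passed = 13.4 × 1422 = 19050 C
n(e⁻) = 19050 / 96485 = 0.1974 mol
Ag⁺ + e⁻ → Ag, so n(Ag) = 0.1974 mol
m = 0.1974 × 107.87 = 21.3 g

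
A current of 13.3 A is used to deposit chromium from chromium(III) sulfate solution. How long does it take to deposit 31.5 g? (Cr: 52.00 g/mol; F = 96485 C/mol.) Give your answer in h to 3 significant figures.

n(Cr) = 31.5 / 52.00 = 0.6058 mol
Cr³⁺ + 3e⁻ → Cr, so n(e⁻) = 3 × 0.6058 = 1.817 mol
Q = 1.817 × 96485 = 1.753×10^5 C
t = Q / I = 1.753×10^5 / 13.3 = 13180 s = 3.66 h

3.66 h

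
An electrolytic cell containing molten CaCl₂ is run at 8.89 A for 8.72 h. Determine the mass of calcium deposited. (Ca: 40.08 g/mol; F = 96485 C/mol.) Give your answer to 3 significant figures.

58.0 g

Q = It = 8.89 × 31392 = 2.791×10^5 C
Moles of electrons = 2.791×10^5 / 96485 = 2.893 mol
Ca²⁺ + 2e⁻ → Ca, so n(Ca) = 2.893 / 2 = 1.447 mol
m = 1.447 × 40.08 = 58.0 g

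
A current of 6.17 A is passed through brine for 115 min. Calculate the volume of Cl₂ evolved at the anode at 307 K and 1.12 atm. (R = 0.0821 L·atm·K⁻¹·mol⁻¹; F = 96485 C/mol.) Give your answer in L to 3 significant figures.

Q = 6.17 A × 6900 s = 42570 C
Moles of electrons = 42570 / 96485 = 0.4412 mol
2Cl⁻ → Cl₂ + 2e⁻, so n(Cl₂) = 0.4412 / 2 = 0.2206 mol
V = nRT/P = 0.2206 × 0.0821 × 307 / 1.12 = 4.964 L

4.96 L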